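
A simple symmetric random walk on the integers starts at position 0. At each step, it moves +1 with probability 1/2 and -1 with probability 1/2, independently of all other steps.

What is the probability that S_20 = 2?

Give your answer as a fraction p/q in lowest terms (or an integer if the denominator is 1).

Answer: 20995/131072

Derivation:
To reach position 2 after 20 steps: need 11 steps of +1 and 9 of -1.
Favorable paths: C(20,11) = 167960
Total paths: 2^20 = 1048576
P = 167960/1048576 = 20995/131072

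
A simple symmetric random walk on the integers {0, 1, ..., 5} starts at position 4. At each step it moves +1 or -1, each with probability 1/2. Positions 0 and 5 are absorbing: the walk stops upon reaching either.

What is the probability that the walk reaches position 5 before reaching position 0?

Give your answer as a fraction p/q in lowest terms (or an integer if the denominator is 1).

Answer: 4/5

Derivation:
Symmetric walk (p = 1/2): the harmonic-function argument gives P(hit 5 before 0 | start at 4) = a/N.
P = 4/5 = 4/5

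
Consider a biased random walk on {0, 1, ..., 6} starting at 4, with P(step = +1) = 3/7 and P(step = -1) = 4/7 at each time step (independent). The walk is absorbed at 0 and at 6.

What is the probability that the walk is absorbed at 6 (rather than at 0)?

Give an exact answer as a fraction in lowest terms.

Biased walk: p = 3/7, q = 4/7, r = q/p = 4/3
Gambler's ruin: P(hit 6 before 0 | start at 4) = (1 - r^a)/(1 - r^N)
r^4 = 256/81; r^6 = 4096/729
P = (1 - 256/81) / (1 - 4096/729) = -175/81 / -3367/729 = 225/481

Answer: 225/481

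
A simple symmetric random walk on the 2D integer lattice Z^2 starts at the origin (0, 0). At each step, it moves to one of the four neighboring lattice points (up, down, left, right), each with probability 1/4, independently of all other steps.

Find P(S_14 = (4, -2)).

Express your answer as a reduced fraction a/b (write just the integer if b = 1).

Let h be the number of horizontal steps (so 14-h are vertical). To end at (4,-2) need (h+4)/2 right-steps and ((14-h)-2)/2 up-steps.
Sum over h with 4 ≤ h ≤ 12, h ≡ 0 (mod 2), 14-h ≡ 0 (mod 2):
h=4: C(14,4)·C(4,4)·C(10,4) = 1001·1·210 = 210210
h=6: C(14,6)·C(6,5)·C(8,3) = 3003·6·56 = 1009008
h=8: C(14,8)·C(8,6)·C(6,2) = 3003·28·15 = 1261260
h=10: C(14,10)·C(10,7)·C(4,1) = 1001·120·4 = 480480
h=12: C(14,12)·C(12,8)·C(2,0) = 91·495·1 = 45045
Total favorable: 3006003
Total paths: 4^14 = 268435456
P = 3006003/268435456 = 3006003/268435456

Answer: 3006003/268435456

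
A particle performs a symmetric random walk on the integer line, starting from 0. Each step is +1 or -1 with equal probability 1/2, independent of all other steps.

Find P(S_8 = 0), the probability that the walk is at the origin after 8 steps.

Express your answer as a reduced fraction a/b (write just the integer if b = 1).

Answer: 35/128

Derivation:
To return to 0 after 8 steps: need exactly 4 steps of +1 and 4 of -1.
Favorable paths: C(8,4) = 70
Total paths: 2^8 = 256
P = 70/256 = 35/128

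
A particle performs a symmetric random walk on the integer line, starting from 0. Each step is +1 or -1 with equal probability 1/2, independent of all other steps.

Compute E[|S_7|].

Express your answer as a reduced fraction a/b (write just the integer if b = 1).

Answer: 35/16

Derivation:
S_7 takes values m ≡ 1 (mod 2) with |m| ≤ 7; P(S_7=m) = C(7,(7+m)/2)/2^7.
Total paths: 2^7 = 128
Distribution: P(S=-7)=1/128, P(S=-5)=7/128, P(S=-3)=21/128, P(S=-1)=35/128, P(S=1)=35/128, P(S=3)=21/128, P(S=5)=7/128, P(S=7)=1/128
E[|S_7|] = Σ_m |m|·P(S_7=m) = 280/128 = 35/16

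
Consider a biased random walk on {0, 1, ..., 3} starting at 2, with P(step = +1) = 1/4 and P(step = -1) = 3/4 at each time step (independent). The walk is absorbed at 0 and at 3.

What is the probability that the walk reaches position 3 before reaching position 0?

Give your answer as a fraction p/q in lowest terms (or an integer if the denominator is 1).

Biased walk: p = 1/4, q = 3/4, r = q/p = 3
Gambler's ruin: P(hit 3 before 0 | start at 2) = (1 - r^a)/(1 - r^N)
r^2 = 9; r^3 = 27
P = (1 - 9) / (1 - 27) = -8 / -26 = 4/13

Answer: 4/13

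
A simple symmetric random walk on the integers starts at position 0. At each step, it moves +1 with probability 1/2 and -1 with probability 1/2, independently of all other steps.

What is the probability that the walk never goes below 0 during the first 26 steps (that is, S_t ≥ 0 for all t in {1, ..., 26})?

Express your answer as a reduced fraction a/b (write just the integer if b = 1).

Let f(t,s) = #length-t paths at position s with S_1..S_t all ≥ 0.
f(t,s) = f(t-1,s-1) + f(t-1,s+1) for s ≥ 0; f(t,s) = 0 for s < 0.
t=0: f(0,0)=1
t=1: f(1,1)=1
t=2: f(2,0)=1 f(2,2)=1
t=3: f(3,1)=2 f(3,3)=1
t=4: f(4,0)=2 f(4,2)=3 f(4,4)=1
t=5: f(5,1)=5 f(5,3)=4 f(5,5)=1
t=6: f(6,0)=5 f(6,2)=9 f(6,4)=5 f(6,6)=1
t=7: f(7,1)=14 f(7,3)=14 f(7,5)=6 f(7,7)=1
t=8: f(8,0)=14 f(8,2)=28 f(8,4)=20 f(8,6)=7 f(8,8)=1
t=9: f(9,1)=42 f(9,3)=48 f(9,5)=27 f(9,7)=8 f(9,9)=1
t=10: f(10,0)=42 f(10,2)=90 f(10,4)=75 f(10,6)=35 f(10,8)=9 f(10,10)=1
t=11: f(11,1)=132 f(11,3)=165 f(11,5)=110 f(11,7)=44 f(11,9)=10 f(11,11)=1
t=12: f(12,0)=132 f(12,2)=297 f(12,4)=275 f(12,6)=154 f(12,8)=54 f(12,10)=11 f(12,12)=1
t=13: f(13,1)=429 f(13,3)=572 f(13,5)=429 f(13,7)=208 f(13,9)=65 f(13,11)=12 f(13,13)=1
t=14: f(14,0)=429 f(14,2)=1001 f(14,4)=1001 f(14,6)=637 f(14,8)=273 f(14,10)=77 f(14,12)=13 f(14,14)=1
t=15: f(15,1)=1430 f(15,3)=2002 f(15,5)=1638 f(15,7)=910 f(15,9)=350 f(15,11)=90 f(15,13)=14 f(15,15)=1
t=16: f(16,0)=1430 f(16,2)=3432 f(16,4)=3640 f(16,6)=2548 f(16,8)=1260 f(16,10)=440 f(16,12)=104 f(16,14)=15 f(16,16)=1
t=17: f(17,1)=4862 f(17,3)=7072 f(17,5)=6188 f(17,7)=3808 f(17,9)=1700 f(17,11)=544 f(17,13)=119 f(17,15)=16 f(17,17)=1
t=18: f(18,0)=4862 f(18,2)=11934 f(18,4)=13260 f(18,6)=9996 f(18,8)=5508 f(18,10)=2244 f(18,12)=663 f(18,14)=135 f(18,16)=17 f(18,18)=1
t=19: f(19,1)=16796 f(19,3)=25194 f(19,5)=23256 f(19,7)=15504 f(19,9)=7752 f(19,11)=2907 f(19,13)=798 f(19,15)=152 f(19,17)=18 f(19,19)=1
t=20: f(20,0)=16796 f(20,2)=41990 f(20,4)=48450 f(20,6)=38760 f(20,8)=23256 f(20,10)=10659 f(20,12)=3705 f(20,14)=950 f(20,16)=170 f(20,18)=19 f(20,20)=1
t=21: f(21,1)=58786 f(21,3)=90440 f(21,5)=87210 f(21,7)=62016 f(21,9)=33915 f(21,11)=14364 f(21,13)=4655 f(21,15)=1120 f(21,17)=189 f(21,19)=20 f(21,21)=1
t=22: f(22,0)=58786 f(22,2)=149226 f(22,4)=177650 f(22,6)=149226 f(22,8)=95931 f(22,10)=48279 f(22,12)=19019 f(22,14)=5775 f(22,16)=1309 f(22,18)=209 f(22,20)=21 f(22,22)=1
t=23: f(23,1)=208012 f(23,3)=326876 f(23,5)=326876 f(23,7)=245157 f(23,9)=144210 f(23,11)=67298 f(23,13)=24794 f(23,15)=7084 f(23,17)=1518 f(23,19)=230 f(23,21)=22 f(23,23)=1
t=24: f(24,0)=208012 f(24,2)=534888 f(24,4)=653752 f(24,6)=572033 f(24,8)=389367 f(24,10)=211508 f(24,12)=92092 f(24,14)=31878 f(24,16)=8602 f(24,18)=1748 f(24,20)=252 f(24,22)=23 f(24,24)=1
t=25: f(25,1)=742900 f(25,3)=1188640 f(25,5)=1225785 f(25,7)=961400 f(25,9)=600875 f(25,11)=303600 f(25,13)=123970 f(25,15)=40480 f(25,17)=10350 f(25,19)=2000 f(25,21)=275 f(25,23)=24 f(25,25)=1
t=26: f(26,0)=742900 f(26,2)=1931540 f(26,4)=2414425 f(26,6)=2187185 f(26,8)=1562275 f(26,10)=904475 f(26,12)=427570 f(26,14)=164450 f(26,16)=50830 f(26,18)=12350 f(26,20)=2275 f(26,22)=299 f(26,24)=25 f(26,26)=1
Σ_s f(26,s) = 10400600
P = 10400600/67108864 = 1300075/8388608

Answer: 1300075/8388608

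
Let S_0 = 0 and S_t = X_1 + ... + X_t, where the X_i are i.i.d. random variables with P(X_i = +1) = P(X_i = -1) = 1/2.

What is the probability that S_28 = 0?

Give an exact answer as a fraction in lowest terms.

Answer: 5014575/33554432

Derivation:
To return to 0 after 28 steps: need exactly 14 steps of +1 and 14 of -1.
Favorable paths: C(28,14) = 40116600
Total paths: 2^28 = 268435456
P = 40116600/268435456 = 5014575/33554432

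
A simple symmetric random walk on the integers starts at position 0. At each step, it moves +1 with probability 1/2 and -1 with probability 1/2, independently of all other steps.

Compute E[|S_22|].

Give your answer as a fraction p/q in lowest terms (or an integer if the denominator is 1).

S_22 takes values m ≡ 0 (mod 2) with |m| ≤ 22; P(S_22=m) = C(22,(22+m)/2)/2^22.
Total paths: 2^22 = 4194304
Distribution: P(S=-22)=1/4194304, P(S=-20)=22/4194304, P(S=-18)=231/4194304, P(S=-16)=1540/4194304, P(S=-14)=7315/4194304, P(S=-12)=26334/4194304, P(S=-10)=74613/4194304, P(S=-8)=170544/4194304, P(S=-6)=319770/4194304, P(S=-4)=497420/4194304, P(S=-2)=646646/4194304, P(S=0)=705432/4194304, P(S=2)=646646/4194304, P(S=4)=497420/4194304, P(S=6)=319770/4194304, P(S=8)=170544/4194304, P(S=10)=74613/4194304, P(S=12)=26334/4194304, P(S=14)=7315/4194304, P(S=16)=1540/4194304, P(S=18)=231/4194304, P(S=20)=22/4194304, P(S=22)=1/4194304
E[|S_22|] = Σ_m |m|·P(S_22=m) = 15519504/4194304 = 969969/262144

Answer: 969969/262144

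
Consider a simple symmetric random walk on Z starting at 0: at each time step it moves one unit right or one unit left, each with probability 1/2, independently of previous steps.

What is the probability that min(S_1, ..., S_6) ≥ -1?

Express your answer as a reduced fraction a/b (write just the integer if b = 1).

Let f(t,s) = #length-t paths at position s with S_1..S_t all ≥ -1.
f(t,s) = f(t-1,s-1) + f(t-1,s+1) for s ≥ -1; f(t,s) = 0 for s < -1.
t=0: f(0,0)=1
t=1: f(1,-1)=1 f(1,1)=1
t=2: f(2,0)=2 f(2,2)=1
t=3: f(3,-1)=2 f(3,1)=3 f(3,3)=1
t=4: f(4,0)=5 f(4,2)=4 f(4,4)=1
t=5: f(5,-1)=5 f(5,1)=9 f(5,3)=5 f(5,5)=1
t=6: f(6,0)=14 f(6,2)=14 f(6,4)=6 f(6,6)=1
Σ_s f(6,s) = 35
P = 35/64 = 35/64

Answer: 35/64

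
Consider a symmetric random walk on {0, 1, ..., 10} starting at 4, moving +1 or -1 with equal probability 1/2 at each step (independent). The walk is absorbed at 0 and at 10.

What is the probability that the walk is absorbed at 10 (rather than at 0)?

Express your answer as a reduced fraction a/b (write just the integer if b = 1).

Symmetric walk (p = 1/2): the harmonic-function argument gives P(hit 10 before 0 | start at 4) = a/N.
P = 4/10 = 2/5

Answer: 2/5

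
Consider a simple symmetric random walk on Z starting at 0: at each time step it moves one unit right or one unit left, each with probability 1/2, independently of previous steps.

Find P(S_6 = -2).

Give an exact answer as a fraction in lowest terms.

To reach position -2 after 6 steps: need 2 steps of +1 and 4 of -1.
Favorable paths: C(6,2) = 15
Total paths: 2^6 = 64
P = 15/64 = 15/64

Answer: 15/64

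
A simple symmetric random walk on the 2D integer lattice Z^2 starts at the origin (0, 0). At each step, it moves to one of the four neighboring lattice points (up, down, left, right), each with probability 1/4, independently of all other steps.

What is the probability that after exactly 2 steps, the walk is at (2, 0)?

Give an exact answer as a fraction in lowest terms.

Let h be the number of horizontal steps (so 2-h are vertical). To end at (2,0) need (h+2)/2 right-steps and ((2-h)+0)/2 up-steps.
Sum over h with 2 ≤ h ≤ 2, h ≡ 0 (mod 2), 2-h ≡ 0 (mod 2):
h=2: C(2,2)·C(2,2)·C(0,0) = 1·1·1 = 1
Total favorable: 1
Total paths: 4^2 = 16
P = 1/16 = 1/16

Answer: 1/16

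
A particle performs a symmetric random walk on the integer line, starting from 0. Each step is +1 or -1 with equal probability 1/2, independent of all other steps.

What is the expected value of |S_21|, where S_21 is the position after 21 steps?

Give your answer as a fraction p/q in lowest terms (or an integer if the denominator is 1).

Answer: 969969/262144

Derivation:
S_21 takes values m ≡ 1 (mod 2) with |m| ≤ 21; P(S_21=m) = C(21,(21+m)/2)/2^21.
Total paths: 2^21 = 2097152
Distribution: P(S=-21)=1/2097152, P(S=-19)=21/2097152, P(S=-17)=210/2097152, P(S=-15)=1330/2097152, P(S=-13)=5985/2097152, P(S=-11)=20349/2097152, P(S=-9)=54264/2097152, P(S=-7)=116280/2097152, P(S=-5)=203490/2097152, P(S=-3)=293930/2097152, P(S=-1)=352716/2097152, P(S=1)=352716/2097152, P(S=3)=293930/2097152, P(S=5)=203490/2097152, P(S=7)=116280/2097152, P(S=9)=54264/2097152, P(S=11)=20349/2097152, P(S=13)=5985/2097152, P(S=15)=1330/2097152, P(S=17)=210/2097152, P(S=19)=21/2097152, P(S=21)=1/2097152
E[|S_21|] = Σ_m |m|·P(S_21=m) = 7759752/2097152 = 969969/262144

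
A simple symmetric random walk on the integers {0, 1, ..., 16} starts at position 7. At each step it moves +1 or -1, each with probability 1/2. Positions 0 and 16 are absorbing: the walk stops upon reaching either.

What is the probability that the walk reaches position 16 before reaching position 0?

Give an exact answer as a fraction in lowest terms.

Answer: 7/16

Derivation:
Symmetric walk (p = 1/2): the harmonic-function argument gives P(hit 16 before 0 | start at 7) = a/N.
P = 7/16 = 7/16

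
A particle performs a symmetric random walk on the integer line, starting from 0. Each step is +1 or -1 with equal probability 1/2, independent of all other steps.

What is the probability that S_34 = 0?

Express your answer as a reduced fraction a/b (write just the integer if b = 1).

Answer: 583401555/4294967296

Derivation:
To return to 0 after 34 steps: need exactly 17 steps of +1 and 17 of -1.
Favorable paths: C(34,17) = 2333606220
Total paths: 2^34 = 17179869184
P = 2333606220/17179869184 = 583401555/4294967296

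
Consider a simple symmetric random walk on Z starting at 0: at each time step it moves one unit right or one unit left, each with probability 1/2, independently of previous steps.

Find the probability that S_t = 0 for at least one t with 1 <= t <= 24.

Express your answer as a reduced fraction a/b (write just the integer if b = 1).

Count via complement. Let g(t,s) = #length-t paths at position s with S_1..S_t all ≠ 0.
g(t,s) = g(t-1,s-1) + g(t-1,s+1) for s ≠ 0; g(t,0) = 0.
t=0: g(0,0)=1
t=1: g(1,-1)=1 g(1,1)=1
t=2: g(2,-2)=1 g(2,2)=1
t=3: g(3,-3)=1 g(3,-1)=1 g(3,1)=1 g(3,3)=1
t=4: g(4,-4)=1 g(4,-2)=2 g(4,2)=2 g(4,4)=1
t=5: g(5,-5)=1 g(5,-3)=3 g(5,-1)=2 g(5,1)=2 g(5,3)=3 g(5,5)=1
t=6: g(6,-6)=1 g(6,-4)=4 g(6,-2)=5 g(6,2)=5 g(6,4)=4 g(6,6)=1
t=7: g(7,-7)=1 g(7,-5)=5 g(7,-3)=9 g(7,-1)=5 g(7,1)=5 g(7,3)=9 g(7,5)=5 g(7,7)=1
t=8: g(8,-8)=1 g(8,-6)=6 g(8,-4)=14 g(8,-2)=14 g(8,2)=14 g(8,4)=14 g(8,6)=6 g(8,8)=1
t=9: g(9,-9)=1 g(9,-7)=7 g(9,-5)=20 g(9,-3)=28 g(9,-1)=14 g(9,1)=14 g(9,3)=28 g(9,5)=20 g(9,7)=7 g(9,9)=1
t=10: g(10,-10)=1 g(10,-8)=8 g(10,-6)=27 g(10,-4)=48 g(10,-2)=42 g(10,2)=42 g(10,4)=48 g(10,6)=27 g(10,8)=8 g(10,10)=1
t=11: g(11,-11)=1 g(11,-9)=9 g(11,-7)=35 g(11,-5)=75 g(11,-3)=90 g(11,-1)=42 g(11,1)=42 g(11,3)=90 g(11,5)=75 g(11,7)=35 g(11,9)=9 g(11,11)=1
t=12: g(12,-12)=1 g(12,-10)=10 g(12,-8)=44 g(12,-6)=110 g(12,-4)=165 g(12,-2)=132 g(12,2)=132 g(12,4)=165 g(12,6)=110 g(12,8)=44 g(12,10)=10 g(12,12)=1
t=13: g(13,-13)=1 g(13,-11)=11 g(13,-9)=54 g(13,-7)=154 g(13,-5)=275 g(13,-3)=297 g(13,-1)=132 g(13,1)=132 g(13,3)=297 g(13,5)=275 g(13,7)=154 g(13,9)=54 g(13,11)=11 g(13,13)=1
t=14: g(14,-14)=1 g(14,-12)=12 g(14,-10)=65 g(14,-8)=208 g(14,-6)=429 g(14,-4)=572 g(14,-2)=429 g(14,2)=429 g(14,4)=572 g(14,6)=429 g(14,8)=208 g(14,10)=65 g(14,12)=12 g(14,14)=1
t=15: g(15,-15)=1 g(15,-13)=13 g(15,-11)=77 g(15,-9)=273 g(15,-7)=637 g(15,-5)=1001 g(15,-3)=1001 g(15,-1)=429 g(15,1)=429 g(15,3)=1001 g(15,5)=1001 g(15,7)=637 g(15,9)=273 g(15,11)=77 g(15,13)=13 g(15,15)=1
t=16: g(16,-16)=1 g(16,-14)=14 g(16,-12)=90 g(16,-10)=350 g(16,-8)=910 g(16,-6)=1638 g(16,-4)=2002 g(16,-2)=1430 g(16,2)=1430 g(16,4)=2002 g(16,6)=1638 g(16,8)=910 g(16,10)=350 g(16,12)=90 g(16,14)=14 g(16,16)=1
t=17: g(17,-17)=1 g(17,-15)=15 g(17,-13)=104 g(17,-11)=440 g(17,-9)=1260 g(17,-7)=2548 g(17,-5)=3640 g(17,-3)=3432 g(17,-1)=1430 g(17,1)=1430 g(17,3)=3432 g(17,5)=3640 g(17,7)=2548 g(17,9)=1260 g(17,11)=440 g(17,13)=104 g(17,15)=15 g(17,17)=1
t=18: g(18,-18)=1 g(18,-16)=16 g(18,-14)=119 g(18,-12)=544 g(18,-10)=1700 g(18,-8)=3808 g(18,-6)=6188 g(18,-4)=7072 g(18,-2)=4862 g(18,2)=4862 g(18,4)=7072 g(18,6)=6188 g(18,8)=3808 g(18,10)=1700 g(18,12)=544 g(18,14)=119 g(18,16)=16 g(18,18)=1
t=19: g(19,-19)=1 g(19,-17)=17 g(19,-15)=135 g(19,-13)=663 g(19,-11)=2244 g(19,-9)=5508 g(19,-7)=9996 g(19,-5)=13260 g(19,-3)=11934 g(19,-1)=4862 g(19,1)=4862 g(19,3)=11934 g(19,5)=13260 g(19,7)=9996 g(19,9)=5508 g(19,11)=2244 g(19,13)=663 g(19,15)=135 g(19,17)=17 g(19,19)=1
t=20: g(20,-20)=1 g(20,-18)=18 g(20,-16)=152 g(20,-14)=798 g(20,-12)=2907 g(20,-10)=7752 g(20,-8)=15504 g(20,-6)=23256 g(20,-4)=25194 g(20,-2)=16796 g(20,2)=16796 g(20,4)=25194 g(20,6)=23256 g(20,8)=15504 g(20,10)=7752 g(20,12)=2907 g(20,14)=798 g(20,16)=152 g(20,18)=18 g(20,20)=1
t=21: g(21,-21)=1 g(21,-19)=19 g(21,-17)=170 g(21,-15)=950 g(21,-13)=3705 g(21,-11)=10659 g(21,-9)=23256 g(21,-7)=38760 g(21,-5)=48450 g(21,-3)=41990 g(21,-1)=16796 g(21,1)=16796 g(21,3)=41990 g(21,5)=48450 g(21,7)=38760 g(21,9)=23256 g(21,11)=10659 g(21,13)=3705 g(21,15)=950 g(21,17)=170 g(21,19)=19 g(21,21)=1
t=22: g(22,-22)=1 g(22,-20)=20 g(22,-18)=189 g(22,-16)=1120 g(22,-14)=4655 g(22,-12)=14364 g(22,-10)=33915 g(22,-8)=62016 g(22,-6)=87210 g(22,-4)=90440 g(22,-2)=58786 g(22,2)=58786 g(22,4)=90440 g(22,6)=87210 g(22,8)=62016 g(22,10)=33915 g(22,12)=14364 g(22,14)=4655 g(22,16)=1120 g(22,18)=189 g(22,20)=20 g(22,22)=1
t=23: g(23,-23)=1 g(23,-21)=21 g(23,-19)=209 g(23,-17)=1309 g(23,-15)=5775 g(23,-13)=19019 g(23,-11)=48279 g(23,-9)=95931 g(23,-7)=149226 g(23,-5)=177650 g(23,-3)=149226 g(23,-1)=58786 g(23,1)=58786 g(23,3)=149226 g(23,5)=177650 g(23,7)=149226 g(23,9)=95931 g(23,11)=48279 g(23,13)=19019 g(23,15)=5775 g(23,17)=1309 g(23,19)=209 g(23,21)=21 g(23,23)=1
t=24: g(24,-24)=1 g(24,-22)=22 g(24,-20)=230 g(24,-18)=1518 g(24,-16)=7084 g(24,-14)=24794 g(24,-12)=67298 g(24,-10)=144210 g(24,-8)=245157 g(24,-6)=326876 g(24,-4)=326876 g(24,-2)=208012 g(24,2)=208012 g(24,4)=326876 g(24,6)=326876 g(24,8)=245157 g(24,10)=144210 g(24,12)=67298 g(24,14)=24794 g(24,16)=7084 g(24,18)=1518 g(24,20)=230 g(24,22)=22 g(24,24)=1
Paths never hitting 0: Σ_s g(24,s) = 2704156
Paths hitting 0: 2^24 - 2704156 = 14073060
P = 14073060/16777216 = 3518265/4194304

Answer: 3518265/4194304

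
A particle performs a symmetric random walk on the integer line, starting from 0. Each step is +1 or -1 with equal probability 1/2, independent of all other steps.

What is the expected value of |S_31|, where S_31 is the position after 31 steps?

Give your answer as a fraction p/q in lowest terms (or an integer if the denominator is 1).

S_31 takes values m ≡ 1 (mod 2) with |m| ≤ 31; P(S_31=m) = C(31,(31+m)/2)/2^31.
Total paths: 2^31 = 2147483648
Distribution: P(S=-31)=1/2147483648, P(S=-29)=31/2147483648, P(S=-27)=465/2147483648, P(S=-25)=4495/2147483648, P(S=-23)=31465/2147483648, P(S=-21)=169911/2147483648, P(S=-19)=736281/2147483648, P(S=-17)=2629575/2147483648, P(S=-15)=7888725/2147483648, P(S=-13)=20160075/2147483648, P(S=-11)=44352165/2147483648, P(S=-9)=84672315/2147483648, P(S=-7)=141120525/2147483648, P(S=-5)=206253075/2147483648, P(S=-3)=265182525/2147483648, P(S=-1)=300540195/2147483648, P(S=1)=300540195/2147483648, P(S=3)=265182525/2147483648, P(S=5)=206253075/2147483648, P(S=7)=141120525/2147483648, P(S=9)=84672315/2147483648, P(S=11)=44352165/2147483648, P(S=13)=20160075/2147483648, P(S=15)=7888725/2147483648, P(S=17)=2629575/2147483648, P(S=19)=736281/2147483648, P(S=21)=169911/2147483648, P(S=23)=31465/2147483648, P(S=25)=4495/2147483648, P(S=27)=465/2147483648, P(S=29)=31/2147483648, P(S=31)=1/2147483648
E[|S_31|] = Σ_m |m|·P(S_31=m) = 9617286240/2147483648 = 300540195/67108864

Answer: 300540195/67108864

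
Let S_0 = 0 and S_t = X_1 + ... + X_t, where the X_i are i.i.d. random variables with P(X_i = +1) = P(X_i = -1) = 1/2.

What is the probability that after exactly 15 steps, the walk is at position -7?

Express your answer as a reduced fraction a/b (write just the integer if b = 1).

Answer: 1365/32768

Derivation:
To reach position -7 after 15 steps: need 4 steps of +1 and 11 of -1.
Favorable paths: C(15,4) = 1365
Total paths: 2^15 = 32768
P = 1365/32768 = 1365/32768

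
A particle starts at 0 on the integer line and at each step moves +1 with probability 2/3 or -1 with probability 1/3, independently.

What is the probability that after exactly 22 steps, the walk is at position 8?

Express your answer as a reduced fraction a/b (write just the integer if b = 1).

Answer: 1862795264/10460353203

Derivation:
To reach position 8 after 22 steps: need 15 steps of +1 and 7 steps of -1.
Number of such sequences: C(22,15) = 170544
Each has probability (2/3)^15 · (1/3)^7 = 32768/31381059609
P = 170544 · 32768/31381059609 = 1862795264/10460353203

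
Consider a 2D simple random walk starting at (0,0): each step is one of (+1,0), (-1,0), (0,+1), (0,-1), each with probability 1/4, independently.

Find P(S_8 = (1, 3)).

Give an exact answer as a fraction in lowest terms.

Let h be the number of horizontal steps (so 8-h are vertical). To end at (1,3) need (h+1)/2 right-steps and ((8-h)+3)/2 up-steps.
Sum over h with 1 ≤ h ≤ 5, h ≡ 1 (mod 2), 8-h ≡ 1 (mod 2):
h=1: C(8,1)·C(1,1)·C(7,5) = 8·1·21 = 168
h=3: C(8,3)·C(3,2)·C(5,4) = 56·3·5 = 840
h=5: C(8,5)·C(5,3)·C(3,3) = 56·10·1 = 560
Total favorable: 1568
Total paths: 4^8 = 65536
P = 1568/65536 = 49/2048

Answer: 49/2048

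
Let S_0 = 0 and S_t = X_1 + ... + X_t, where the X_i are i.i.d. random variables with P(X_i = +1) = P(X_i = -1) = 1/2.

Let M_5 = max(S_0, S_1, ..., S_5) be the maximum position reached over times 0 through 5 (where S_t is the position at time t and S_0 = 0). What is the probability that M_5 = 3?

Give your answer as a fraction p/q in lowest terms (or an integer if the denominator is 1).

Let M_5 = max(S_0,...,S_5). Use the reflection principle: for j ≥ 1, #{paths with M_5 ≥ j} = #{S_5 ≥ j} + #{S_5 ≥ j+1}.
By reflection, #{M_5 ≥ 3} = #{S_5 ≥ 3} + #{S_5 ≥ 4} = 6 + 1 = 7.
#{M_5 ≥ 4} = #{S_5 ≥ 4} + #{S_5 ≥ 5} = 1 + 1 = 2.
#{M_5 = 3} = 7 - 2 = 5.
P(M_5 = 3) = 5/32 = 5/32

Answer: 5/32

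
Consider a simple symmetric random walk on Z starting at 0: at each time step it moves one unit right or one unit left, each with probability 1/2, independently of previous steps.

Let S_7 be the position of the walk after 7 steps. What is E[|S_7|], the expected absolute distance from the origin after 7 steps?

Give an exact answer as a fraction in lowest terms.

S_7 takes values m ≡ 1 (mod 2) with |m| ≤ 7; P(S_7=m) = C(7,(7+m)/2)/2^7.
Total paths: 2^7 = 128
Distribution: P(S=-7)=1/128, P(S=-5)=7/128, P(S=-3)=21/128, P(S=-1)=35/128, P(S=1)=35/128, P(S=3)=21/128, P(S=5)=7/128, P(S=7)=1/128
E[|S_7|] = Σ_m |m|·P(S_7=m) = 280/128 = 35/16

Answer: 35/16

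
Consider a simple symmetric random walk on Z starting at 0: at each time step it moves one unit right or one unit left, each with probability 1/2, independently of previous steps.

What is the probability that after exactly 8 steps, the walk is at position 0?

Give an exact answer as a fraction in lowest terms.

To return to 0 after 8 steps: need exactly 4 steps of +1 and 4 of -1.
Favorable paths: C(8,4) = 70
Total paths: 2^8 = 256
P = 70/256 = 35/128

Answer: 35/128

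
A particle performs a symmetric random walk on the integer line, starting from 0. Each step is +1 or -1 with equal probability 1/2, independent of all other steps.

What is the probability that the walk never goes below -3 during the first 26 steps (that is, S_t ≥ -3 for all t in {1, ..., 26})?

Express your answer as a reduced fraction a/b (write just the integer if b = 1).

Let f(t,s) = #length-t paths at position s with S_1..S_t all ≥ -3.
f(t,s) = f(t-1,s-1) + f(t-1,s+1) for s ≥ -3; f(t,s) = 0 for s < -3.
t=0: f(0,0)=1
t=1: f(1,-1)=1 f(1,1)=1
t=2: f(2,-2)=1 f(2,0)=2 f(2,2)=1
t=3: f(3,-3)=1 f(3,-1)=3 f(3,1)=3 f(3,3)=1
t=4: f(4,-2)=4 f(4,0)=6 f(4,2)=4 f(4,4)=1
t=5: f(5,-3)=4 f(5,-1)=10 f(5,1)=10 f(5,3)=5 f(5,5)=1
t=6: f(6,-2)=14 f(6,0)=20 f(6,2)=15 f(6,4)=6 f(6,6)=1
t=7: f(7,-3)=14 f(7,-1)=34 f(7,1)=35 f(7,3)=21 f(7,5)=7 f(7,7)=1
t=8: f(8,-2)=48 f(8,0)=69 f(8,2)=56 f(8,4)=28 f(8,6)=8 f(8,8)=1
t=9: f(9,-3)=48 f(9,-1)=117 f(9,1)=125 f(9,3)=84 f(9,5)=36 f(9,7)=9 f(9,9)=1
t=10: f(10,-2)=165 f(10,0)=242 f(10,2)=209 f(10,4)=120 f(10,6)=45 f(10,8)=10 f(10,10)=1
t=11: f(11,-3)=165 f(11,-1)=407 f(11,1)=451 f(11,3)=329 f(11,5)=165 f(11,7)=55 f(11,9)=11 f(11,11)=1
t=12: f(12,-2)=572 f(12,0)=858 f(12,2)=780 f(12,4)=494 f(12,6)=220 f(12,8)=66 f(12,10)=12 f(12,12)=1
t=13: f(13,-3)=572 f(13,-1)=1430 f(13,1)=1638 f(13,3)=1274 f(13,5)=714 f(13,7)=286 f(13,9)=78 f(13,11)=13 f(13,13)=1
t=14: f(14,-2)=2002 f(14,0)=3068 f(14,2)=2912 f(14,4)=1988 f(14,6)=1000 f(14,8)=364 f(14,10)=91 f(14,12)=14 f(14,14)=1
t=15: f(15,-3)=2002 f(15,-1)=5070 f(15,1)=5980 f(15,3)=4900 f(15,5)=2988 f(15,7)=1364 f(15,9)=455 f(15,11)=105 f(15,13)=15 f(15,15)=1
t=16: f(16,-2)=7072 f(16,0)=11050 f(16,2)=10880 f(16,4)=7888 f(16,6)=4352 f(16,8)=1819 f(16,10)=560 f(16,12)=120 f(16,14)=16 f(16,16)=1
t=17: f(17,-3)=7072 f(17,-1)=18122 f(17,1)=21930 f(17,3)=18768 f(17,5)=12240 f(17,7)=6171 f(17,9)=2379 f(17,11)=680 f(17,13)=136 f(17,15)=17 f(17,17)=1
t=18: f(18,-2)=25194 f(18,0)=40052 f(18,2)=40698 f(18,4)=31008 f(18,6)=18411 f(18,8)=8550 f(18,10)=3059 f(18,12)=816 f(18,14)=153 f(18,16)=18 f(18,18)=1
t=19: f(19,-3)=25194 f(19,-1)=65246 f(19,1)=80750 f(19,3)=71706 f(19,5)=49419 f(19,7)=26961 f(19,9)=11609 f(19,11)=3875 f(19,13)=969 f(19,15)=171 f(19,17)=19 f(19,19)=1
t=20: f(20,-2)=90440 f(20,0)=145996 f(20,2)=152456 f(20,4)=121125 f(20,6)=76380 f(20,8)=38570 f(20,10)=15484 f(20,12)=4844 f(20,14)=1140 f(20,16)=190 f(20,18)=20 f(20,20)=1
t=21: f(21,-3)=90440 f(21,-1)=236436 f(21,1)=298452 f(21,3)=273581 f(21,5)=197505 f(21,7)=114950 f(21,9)=54054 f(21,11)=20328 f(21,13)=5984 f(21,15)=1330 f(21,17)=210 f(21,19)=21 f(21,21)=1
t=22: f(22,-2)=326876 f(22,0)=534888 f(22,2)=572033 f(22,4)=471086 f(22,6)=312455 f(22,8)=169004 f(22,10)=74382 f(22,12)=26312 f(22,14)=7314 f(22,16)=1540 f(22,18)=231 f(22,20)=22 f(22,22)=1
t=23: f(23,-3)=326876 f(23,-1)=861764 f(23,1)=1106921 f(23,3)=1043119 f(23,5)=783541 f(23,7)=481459 f(23,9)=243386 f(23,11)=100694 f(23,13)=33626 f(23,15)=8854 f(23,17)=1771 f(23,19)=253 f(23,21)=23 f(23,23)=1
t=24: f(24,-2)=1188640 f(24,0)=1968685 f(24,2)=2150040 f(24,4)=1826660 f(24,6)=1265000 f(24,8)=724845 f(24,10)=344080 f(24,12)=134320 f(24,14)=42480 f(24,16)=10625 f(24,18)=2024 f(24,20)=276 f(24,22)=24 f(24,24)=1
t=25: f(25,-3)=1188640 f(25,-1)=3157325 f(25,1)=4118725 f(25,3)=3976700 f(25,5)=3091660 f(25,7)=1989845 f(25,9)=1068925 f(25,11)=478400 f(25,13)=176800 f(25,15)=53105 f(25,17)=12649 f(25,19)=2300 f(25,21)=300 f(25,23)=25 f(25,25)=1
t=26: f(26,-2)=4345965 f(26,0)=7276050 f(26,2)=8095425 f(26,4)=7068360 f(26,6)=5081505 f(26,8)=3058770 f(26,10)=1547325 f(26,12)=655200 f(26,14)=229905 f(26,16)=65754 f(26,18)=14949 f(26,20)=2600 f(26,22)=325 f(26,24)=26 f(26,26)=1
Σ_s f(26,s) = 37442160
P = 37442160/67108864 = 2340135/4194304

Answer: 2340135/4194304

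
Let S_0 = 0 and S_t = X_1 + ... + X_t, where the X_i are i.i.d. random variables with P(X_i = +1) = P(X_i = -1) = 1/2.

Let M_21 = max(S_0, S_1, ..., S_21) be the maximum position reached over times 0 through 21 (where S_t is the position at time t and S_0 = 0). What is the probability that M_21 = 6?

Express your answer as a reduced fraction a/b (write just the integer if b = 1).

Let M_21 = max(S_0,...,S_21). Use the reflection principle: for j ≥ 1, #{paths with M_21 ≥ j} = #{S_21 ≥ j} + #{S_21 ≥ j+1}.
By reflection, #{M_21 ≥ 6} = #{S_21 ≥ 6} + #{S_21 ≥ 7} = 198440 + 198440 = 396880.
#{M_21 ≥ 7} = #{S_21 ≥ 7} + #{S_21 ≥ 8} = 198440 + 82160 = 280600.
#{M_21 = 6} = 396880 - 280600 = 116280.
P(M_21 = 6) = 116280/2097152 = 14535/262144

Answer: 14535/262144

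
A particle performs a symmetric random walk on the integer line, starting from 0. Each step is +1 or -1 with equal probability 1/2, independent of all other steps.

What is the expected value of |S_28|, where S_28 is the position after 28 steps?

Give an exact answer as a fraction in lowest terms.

Answer: 35102025/8388608

Derivation:
S_28 takes values m ≡ 0 (mod 2) with |m| ≤ 28; P(S_28=m) = C(28,(28+m)/2)/2^28.
Total paths: 2^28 = 268435456
Distribution: P(S=-28)=1/268435456, P(S=-26)=28/268435456, P(S=-24)=378/268435456, P(S=-22)=3276/268435456, P(S=-20)=20475/268435456, P(S=-18)=98280/268435456, P(S=-16)=376740/268435456, P(S=-14)=1184040/268435456, P(S=-12)=3108105/268435456, P(S=-10)=6906900/268435456, P(S=-8)=13123110/268435456, P(S=-6)=21474180/268435456, P(S=-4)=30421755/268435456, P(S=-2)=37442160/268435456, P(S=0)=40116600/268435456, P(S=2)=37442160/268435456, P(S=4)=30421755/268435456, P(S=6)=21474180/268435456, P(S=8)=13123110/268435456, P(S=10)=6906900/268435456, P(S=12)=3108105/268435456, P(S=14)=1184040/268435456, P(S=16)=376740/268435456, P(S=18)=98280/268435456, P(S=20)=20475/268435456, P(S=22)=3276/268435456, P(S=24)=378/268435456, P(S=26)=28/268435456, P(S=28)=1/268435456
E[|S_28|] = Σ_m |m|·P(S_28=m) = 1123264800/268435456 = 35102025/8388608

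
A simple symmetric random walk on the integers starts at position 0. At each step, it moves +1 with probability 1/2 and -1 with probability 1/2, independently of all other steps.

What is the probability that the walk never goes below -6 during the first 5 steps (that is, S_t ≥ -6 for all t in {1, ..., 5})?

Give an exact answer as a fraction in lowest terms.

Answer: 1

Derivation:
Let f(t,s) = #length-t paths at position s with S_1..S_t all ≥ -6.
f(t,s) = f(t-1,s-1) + f(t-1,s+1) for s ≥ -6; f(t,s) = 0 for s < -6.
t=0: f(0,0)=1
t=1: f(1,-1)=1 f(1,1)=1
t=2: f(2,-2)=1 f(2,0)=2 f(2,2)=1
t=3: f(3,-3)=1 f(3,-1)=3 f(3,1)=3 f(3,3)=1
t=4: f(4,-4)=1 f(4,-2)=4 f(4,0)=6 f(4,2)=4 f(4,4)=1
t=5: f(5,-5)=1 f(5,-3)=5 f(5,-1)=10 f(5,1)=10 f(5,3)=5 f(5,5)=1
Σ_s f(5,s) = 32
P = 32/32 = 1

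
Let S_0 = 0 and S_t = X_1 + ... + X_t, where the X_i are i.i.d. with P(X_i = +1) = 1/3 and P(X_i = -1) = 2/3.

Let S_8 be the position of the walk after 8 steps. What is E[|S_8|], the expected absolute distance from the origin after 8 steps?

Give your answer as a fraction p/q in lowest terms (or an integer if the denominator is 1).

Answer: 20392/6561

Derivation:
S_8 takes values m ≡ 0 (mod 2) with |m| ≤ 8; P(S_8=m) = C(8,(8+m)/2) · (1/3)^((8+m)/2) · (2/3)^((8-m)/2).
Distribution: P(S=-8)=256/6561, P(S=-6)=1024/6561, P(S=-4)=1792/6561, P(S=-2)=1792/6561, P(S=0)=1120/6561, P(S=2)=448/6561, P(S=4)=112/6561, P(S=6)=16/6561, P(S=8)=1/6561
E[|S_8|] = Σ_m |m|·P(S_8=m) = 20392/6561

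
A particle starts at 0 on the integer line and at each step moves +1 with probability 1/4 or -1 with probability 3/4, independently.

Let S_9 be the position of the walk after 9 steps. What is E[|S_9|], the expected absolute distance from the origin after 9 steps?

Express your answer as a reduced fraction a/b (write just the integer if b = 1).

S_9 takes values m ≡ 1 (mod 2) with |m| ≤ 9; P(S_9=m) = C(9,(9+m)/2) · (1/4)^((9+m)/2) · (3/4)^((9-m)/2).
Distribution: P(S=-9)=19683/262144, P(S=-7)=59049/262144, P(S=-5)=19683/65536, P(S=-3)=15309/65536, P(S=-1)=15309/131072, P(S=1)=5103/131072, P(S=3)=567/65536, P(S=5)=81/65536, P(S=7)=27/262144, P(S=9)=1/262144
E[|S_9|] = Σ_m |m|·P(S_9=m) = 152163/32768

Answer: 152163/32768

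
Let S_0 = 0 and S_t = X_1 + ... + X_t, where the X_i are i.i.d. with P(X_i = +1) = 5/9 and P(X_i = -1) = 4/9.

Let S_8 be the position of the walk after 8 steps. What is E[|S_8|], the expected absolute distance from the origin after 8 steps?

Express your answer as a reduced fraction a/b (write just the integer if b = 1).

S_8 takes values m ≡ 0 (mod 2) with |m| ≤ 8; P(S_8=m) = C(8,(8+m)/2) · (5/9)^((8+m)/2) · (4/9)^((8-m)/2).
Distribution: P(S=-8)=65536/43046721, P(S=-6)=655360/43046721, P(S=-4)=2867200/43046721, P(S=-2)=7168000/43046721, P(S=0)=11200000/43046721, P(S=2)=11200000/43046721, P(S=4)=7000000/43046721, P(S=6)=2500000/43046721, P(S=8)=390625/43046721
E[|S_8|] = Σ_m |m|·P(S_8=m) = 98786248/43046721

Answer: 98786248/43046721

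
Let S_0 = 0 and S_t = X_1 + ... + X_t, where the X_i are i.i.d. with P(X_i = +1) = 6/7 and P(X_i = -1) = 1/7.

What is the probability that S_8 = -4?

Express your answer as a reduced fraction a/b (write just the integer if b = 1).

To reach position -4 after 8 steps: need 2 steps of +1 and 6 steps of -1.
Number of such sequences: C(8,2) = 28
Each has probability (6/7)^2 · (1/7)^6 = 36/5764801
P = 28 · 36/5764801 = 144/823543

Answer: 144/823543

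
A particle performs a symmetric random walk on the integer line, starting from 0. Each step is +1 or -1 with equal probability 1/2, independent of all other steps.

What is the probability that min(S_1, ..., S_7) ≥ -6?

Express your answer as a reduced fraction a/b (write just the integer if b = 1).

Let f(t,s) = #length-t paths at position s with S_1..S_t all ≥ -6.
f(t,s) = f(t-1,s-1) + f(t-1,s+1) for s ≥ -6; f(t,s) = 0 for s < -6.
t=0: f(0,0)=1
t=1: f(1,-1)=1 f(1,1)=1
t=2: f(2,-2)=1 f(2,0)=2 f(2,2)=1
t=3: f(3,-3)=1 f(3,-1)=3 f(3,1)=3 f(3,3)=1
t=4: f(4,-4)=1 f(4,-2)=4 f(4,0)=6 f(4,2)=4 f(4,4)=1
t=5: f(5,-5)=1 f(5,-3)=5 f(5,-1)=10 f(5,1)=10 f(5,3)=5 f(5,5)=1
t=6: f(6,-6)=1 f(6,-4)=6 f(6,-2)=15 f(6,0)=20 f(6,2)=15 f(6,4)=6 f(6,6)=1
t=7: f(7,-5)=7 f(7,-3)=21 f(7,-1)=35 f(7,1)=35 f(7,3)=21 f(7,5)=7 f(7,7)=1
Σ_s f(7,s) = 127
P = 127/128 = 127/128

Answer: 127/128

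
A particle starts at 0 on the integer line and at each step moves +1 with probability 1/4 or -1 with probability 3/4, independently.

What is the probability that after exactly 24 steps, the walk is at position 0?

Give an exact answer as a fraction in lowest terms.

Answer: 359274842199/70368744177664

Derivation:
To be at 0 after 24 steps: need exactly 12 steps of +1 and 12 of -1.
Number of such sequences: C(24,12) = 2704156
Each has probability (1/4)^12 · (3/4)^12 = 531441/281474976710656
P = 2704156 · 531441/281474976710656 = 359274842199/70368744177664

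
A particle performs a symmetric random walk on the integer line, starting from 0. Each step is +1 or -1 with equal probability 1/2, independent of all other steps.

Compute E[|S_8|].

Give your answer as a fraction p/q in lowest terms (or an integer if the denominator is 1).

Answer: 35/16

Derivation:
S_8 takes values m ≡ 0 (mod 2) with |m| ≤ 8; P(S_8=m) = C(8,(8+m)/2)/2^8.
Total paths: 2^8 = 256
Distribution: P(S=-8)=1/256, P(S=-6)=8/256, P(S=-4)=28/256, P(S=-2)=56/256, P(S=0)=70/256, P(S=2)=56/256, P(S=4)=28/256, P(S=6)=8/256, P(S=8)=1/256
E[|S_8|] = Σ_m |m|·P(S_8=m) = 560/256 = 35/16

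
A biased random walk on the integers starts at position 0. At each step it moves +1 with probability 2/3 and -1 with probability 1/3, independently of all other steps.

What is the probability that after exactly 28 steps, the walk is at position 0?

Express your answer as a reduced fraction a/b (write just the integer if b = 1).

Answer: 24343347200/847288609443

Derivation:
To be at 0 after 28 steps: need exactly 14 steps of +1 and 14 of -1.
Number of such sequences: C(28,14) = 40116600
Each has probability (2/3)^14 · (1/3)^14 = 16384/22876792454961
P = 40116600 · 16384/22876792454961 = 24343347200/847288609443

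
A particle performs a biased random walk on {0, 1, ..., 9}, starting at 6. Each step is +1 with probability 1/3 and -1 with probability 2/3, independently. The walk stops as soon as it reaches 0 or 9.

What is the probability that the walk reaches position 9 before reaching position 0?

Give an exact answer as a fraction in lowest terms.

Biased walk: p = 1/3, q = 2/3, r = q/p = 2
Gambler's ruin: P(hit 9 before 0 | start at 6) = (1 - r^a)/(1 - r^N)
r^6 = 64; r^9 = 512
P = (1 - 64) / (1 - 512) = -63 / -511 = 9/73

Answer: 9/73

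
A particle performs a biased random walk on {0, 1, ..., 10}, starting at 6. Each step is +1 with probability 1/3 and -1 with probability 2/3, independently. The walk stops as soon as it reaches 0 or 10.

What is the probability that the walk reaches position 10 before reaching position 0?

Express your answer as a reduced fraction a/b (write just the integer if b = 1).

Answer: 21/341

Derivation:
Biased walk: p = 1/3, q = 2/3, r = q/p = 2
Gambler's ruin: P(hit 10 before 0 | start at 6) = (1 - r^a)/(1 - r^N)
r^6 = 64; r^10 = 1024
P = (1 - 64) / (1 - 1024) = -63 / -1023 = 21/341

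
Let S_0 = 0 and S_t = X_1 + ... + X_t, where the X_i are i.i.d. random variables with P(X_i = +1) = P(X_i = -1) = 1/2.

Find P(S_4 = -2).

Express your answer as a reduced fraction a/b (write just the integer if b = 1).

Answer: 1/4

Derivation:
To reach position -2 after 4 steps: need 1 step of +1 and 3 of -1.
Favorable paths: C(4,1) = 4
Total paths: 2^4 = 16
P = 4/16 = 1/4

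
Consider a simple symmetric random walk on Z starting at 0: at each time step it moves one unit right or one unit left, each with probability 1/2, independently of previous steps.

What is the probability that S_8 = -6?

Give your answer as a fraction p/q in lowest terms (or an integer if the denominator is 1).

Answer: 1/32

Derivation:
To reach position -6 after 8 steps: need 1 step of +1 and 7 of -1.
Favorable paths: C(8,1) = 8
Total paths: 2^8 = 256
P = 8/256 = 1/32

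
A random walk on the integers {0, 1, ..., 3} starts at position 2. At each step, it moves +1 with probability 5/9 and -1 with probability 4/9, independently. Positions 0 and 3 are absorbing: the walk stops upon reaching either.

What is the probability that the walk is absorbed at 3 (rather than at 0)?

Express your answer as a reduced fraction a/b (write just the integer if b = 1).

Answer: 45/61

Derivation:
Biased walk: p = 5/9, q = 4/9, r = q/p = 4/5
Gambler's ruin: P(hit 3 before 0 | start at 2) = (1 - r^a)/(1 - r^N)
r^2 = 16/25; r^3 = 64/125
P = (1 - 16/25) / (1 - 64/125) = 9/25 / 61/125 = 45/61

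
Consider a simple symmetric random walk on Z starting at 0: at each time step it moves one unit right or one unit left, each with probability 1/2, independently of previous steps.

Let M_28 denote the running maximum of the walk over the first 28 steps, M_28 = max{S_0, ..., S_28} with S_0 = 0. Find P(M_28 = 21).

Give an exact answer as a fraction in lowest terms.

Answer: 819/67108864

Derivation:
Let M_28 = max(S_0,...,S_28). Use the reflection principle: for j ≥ 1, #{paths with M_28 ≥ j} = #{S_28 ≥ j} + #{S_28 ≥ j+1}.
By reflection, #{M_28 ≥ 21} = #{S_28 ≥ 21} + #{S_28 ≥ 22} = 3683 + 3683 = 7366.
#{M_28 ≥ 22} = #{S_28 ≥ 22} + #{S_28 ≥ 23} = 3683 + 407 = 4090.
#{M_28 = 21} = 7366 - 4090 = 3276.
P(M_28 = 21) = 3276/268435456 = 819/67108864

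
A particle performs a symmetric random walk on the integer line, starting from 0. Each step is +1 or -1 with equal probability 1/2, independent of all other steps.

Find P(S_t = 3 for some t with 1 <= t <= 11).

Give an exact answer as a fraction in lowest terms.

Answer: 397/1024

Derivation:
Count via complement. Let g(t,s) = #length-t paths at position s with S_1..S_t all ≠ 3.
g(t,s) = g(t-1,s-1) + g(t-1,s+1) for s ≠ 3; g(t,3) = 0.
t=0: g(0,0)=1
t=1: g(1,-1)=1 g(1,1)=1
t=2: g(2,-2)=1 g(2,0)=2 g(2,2)=1
t=3: g(3,-3)=1 g(3,-1)=3 g(3,1)=3
t=4: g(4,-4)=1 g(4,-2)=4 g(4,0)=6 g(4,2)=3
t=5: g(5,-5)=1 g(5,-3)=5 g(5,-1)=10 g(5,1)=9
t=6: g(6,-6)=1 g(6,-4)=6 g(6,-2)=15 g(6,0)=19 g(6,2)=9
t=7: g(7,-7)=1 g(7,-5)=7 g(7,-3)=21 g(7,-1)=34 g(7,1)=28
t=8: g(8,-8)=1 g(8,-6)=8 g(8,-4)=28 g(8,-2)=55 g(8,0)=62 g(8,2)=28
t=9: g(9,-9)=1 g(9,-7)=9 g(9,-5)=36 g(9,-3)=83 g(9,-1)=117 g(9,1)=90
t=10: g(10,-10)=1 g(10,-8)=10 g(10,-6)=45 g(10,-4)=119 g(10,-2)=200 g(10,0)=207 g(10,2)=90
t=11: g(11,-11)=1 g(11,-9)=11 g(11,-7)=55 g(11,-5)=164 g(11,-3)=319 g(11,-1)=407 g(11,1)=297
Paths never hitting 3: Σ_s g(11,s) = 1254
Paths hitting 3: 2^11 - 1254 = 794
P = 794/2048 = 397/1024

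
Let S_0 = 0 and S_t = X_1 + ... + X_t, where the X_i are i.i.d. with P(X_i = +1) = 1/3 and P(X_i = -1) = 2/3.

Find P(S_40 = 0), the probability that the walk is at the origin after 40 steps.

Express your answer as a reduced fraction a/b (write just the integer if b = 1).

Answer: 16060284644884480/1350851717672992089

Derivation:
To be at 0 after 40 steps: need exactly 20 steps of +1 and 20 of -1.
Number of such sequences: C(40,20) = 137846528820
Each has probability (1/3)^20 · (2/3)^20 = 1048576/12157665459056928801
P = 137846528820 · 1048576/12157665459056928801 = 16060284644884480/1350851717672992089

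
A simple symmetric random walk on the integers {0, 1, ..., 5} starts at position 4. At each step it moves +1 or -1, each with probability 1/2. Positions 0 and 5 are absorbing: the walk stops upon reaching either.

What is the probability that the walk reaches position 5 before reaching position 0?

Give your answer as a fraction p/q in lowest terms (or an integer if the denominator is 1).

Answer: 4/5

Derivation:
Symmetric walk (p = 1/2): the harmonic-function argument gives P(hit 5 before 0 | start at 4) = a/N.
P = 4/5 = 4/5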